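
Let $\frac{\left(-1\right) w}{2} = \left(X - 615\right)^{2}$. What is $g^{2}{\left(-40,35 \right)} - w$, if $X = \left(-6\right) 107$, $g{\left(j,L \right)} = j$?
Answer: $3161698$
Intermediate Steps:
$X = -642$
$w = -3160098$ ($w = - 2 \left(-642 - 615\right)^{2} = - 2 \left(-1257\right)^{2} = \left(-2\right) 1580049 = -3160098$)
$g^{2}{\left(-40,35 \right)} - w = \left(-40\right)^{2} - -3160098 = 1600 + 3160098 = 3161698$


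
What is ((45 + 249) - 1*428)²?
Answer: 17956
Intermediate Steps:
((45 + 249) - 1*428)² = (294 - 428)² = (-134)² = 17956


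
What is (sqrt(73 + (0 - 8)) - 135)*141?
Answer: -19035 + 141*sqrt(65) ≈ -17898.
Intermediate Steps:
(sqrt(73 + (0 - 8)) - 135)*141 = (sqrt(73 - 8) - 135)*141 = (sqrt(65) - 135)*141 = (-135 + sqrt(65))*141 = -19035 + 141*sqrt(65)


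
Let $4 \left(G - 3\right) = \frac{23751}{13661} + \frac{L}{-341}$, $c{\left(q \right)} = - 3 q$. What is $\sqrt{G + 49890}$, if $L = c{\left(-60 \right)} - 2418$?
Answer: $\frac{3 \sqrt{481225803044631909}}{9316802} \approx 223.37$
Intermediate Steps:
$L = -2238$ ($L = \left(-3\right) \left(-60\right) - 2418 = 180 - 2418 = -2238$)
$G = \frac{94573221}{18633604}$ ($G = 3 + \frac{\frac{23751}{13661} - \frac{2238}{-341}}{4} = 3 + \frac{23751 \cdot \frac{1}{13661} - - \frac{2238}{341}}{4} = 3 + \frac{\frac{23751}{13661} + \frac{2238}{341}}{4} = 3 + \frac{1}{4} \cdot \frac{38672409}{4658401} = 3 + \frac{38672409}{18633604} = \frac{94573221}{18633604} \approx 5.0754$)
$\sqrt{G + 49890} = \sqrt{\frac{94573221}{18633604} + 49890} = \sqrt{\frac{929725076781}{18633604}} = \frac{3 \sqrt{481225803044631909}}{9316802}$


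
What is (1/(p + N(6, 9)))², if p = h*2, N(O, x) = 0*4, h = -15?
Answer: 1/900 ≈ 0.0011111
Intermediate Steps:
N(O, x) = 0
p = -30 (p = -15*2 = -30)
(1/(p + N(6, 9)))² = (1/(-30 + 0))² = (1/(-30))² = (-1/30)² = 1/900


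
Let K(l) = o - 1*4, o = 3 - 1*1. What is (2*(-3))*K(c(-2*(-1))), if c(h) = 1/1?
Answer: 12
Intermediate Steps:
o = 2 (o = 3 - 1 = 2)
c(h) = 1
K(l) = -2 (K(l) = 2 - 1*4 = 2 - 4 = -2)
(2*(-3))*K(c(-2*(-1))) = (2*(-3))*(-2) = -6*(-2) = 12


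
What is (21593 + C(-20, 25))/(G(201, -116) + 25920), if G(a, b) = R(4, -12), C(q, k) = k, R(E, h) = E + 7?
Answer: 21618/25931 ≈ 0.83367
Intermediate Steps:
R(E, h) = 7 + E
G(a, b) = 11 (G(a, b) = 7 + 4 = 11)
(21593 + C(-20, 25))/(G(201, -116) + 25920) = (21593 + 25)/(11 + 25920) = 21618/25931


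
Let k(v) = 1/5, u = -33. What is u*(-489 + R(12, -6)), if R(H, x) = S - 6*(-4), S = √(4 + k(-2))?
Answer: 15345 - 33*√105/5 ≈ 15277.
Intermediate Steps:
k(v) = ⅕
S = √105/5 (S = √(4 + ⅕) = √(21/5) = √105/5 ≈ 2.0494)
R(H, x) = 24 + √105/5 (R(H, x) = √105/5 - 6*(-4) = √105/5 - 1*(-24) = √105/5 + 24 = 24 + √105/5)
u*(-489 + R(12, -6)) = -33*(-489 + (24 + √105/5)) = -33*(-465 + √105/5) = 15345 - 33*√105/5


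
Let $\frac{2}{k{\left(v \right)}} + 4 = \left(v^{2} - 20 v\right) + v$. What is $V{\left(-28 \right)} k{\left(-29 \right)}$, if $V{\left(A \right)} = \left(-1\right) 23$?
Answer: $- \frac{23}{694} \approx -0.033141$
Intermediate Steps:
$V{\left(A \right)} = -23$
$k{\left(v \right)} = \frac{2}{-4 + v^{2} - 19 v}$ ($k{\left(v \right)} = \frac{2}{-4 + \left(\left(v^{2} - 20 v\right) + v\right)} = \frac{2}{-4 + \left(v^{2} - 19 v\right)} = \frac{2}{-4 + v^{2} - 19 v}$)
$V{\left(-28 \right)} k{\left(-29 \right)} = - 23 \frac{2}{-4 + \left(-29\right)^{2} - -551} = - 23 \frac{2}{-4 + 841 + 551} = - 23 \cdot \frac{2}{1388} = - 23 \cdot 2 \cdot \frac{1}{1388} = \left(-23\right) \frac{1}{694} = - \frac{23}{694}$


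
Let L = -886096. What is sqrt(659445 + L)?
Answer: I*sqrt(226651) ≈ 476.08*I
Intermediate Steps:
sqrt(659445 + L) = sqrt(659445 - 886096) = sqrt(-226651) = I*sqrt(226651)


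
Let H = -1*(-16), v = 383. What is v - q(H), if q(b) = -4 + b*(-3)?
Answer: 435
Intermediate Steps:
H = 16
q(b) = -4 - 3*b
v - q(H) = 383 - (-4 - 3*16) = 383 - (-4 - 48) = 383 - 1*(-52) = 383 + 52 = 435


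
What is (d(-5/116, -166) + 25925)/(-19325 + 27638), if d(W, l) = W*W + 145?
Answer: 350797945/111859728 ≈ 3.1361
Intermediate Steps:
d(W, l) = 145 + W² (d(W, l) = W² + 145 = 145 + W²)
(d(-5/116, -166) + 25925)/(-19325 + 27638) = ((145 + (-5/116)²) + 25925)/(-19325 + 27638) = ((145 + (-5*1/116)²) + 25925)/8313 = ((145 + (-5/116)²) + 25925)*(1/8313) = ((145 + 25/13456) + 25925)*(1/8313) = (1951145/13456 + 25925)*(1/8313) = (350797945/13456)*(1/8313) = 350797945/111859728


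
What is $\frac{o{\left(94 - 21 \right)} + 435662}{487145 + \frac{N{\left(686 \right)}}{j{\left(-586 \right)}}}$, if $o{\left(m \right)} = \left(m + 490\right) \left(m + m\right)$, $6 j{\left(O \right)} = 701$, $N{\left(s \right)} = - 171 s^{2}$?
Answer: $- \frac{363019860}{141342851} \approx -2.5684$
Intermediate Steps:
$j{\left(O \right)} = \frac{701}{6}$ ($j{\left(O \right)} = \frac{1}{6} \cdot 701 = \frac{701}{6}$)
$o{\left(m \right)} = 2 m \left(490 + m\right)$ ($o{\left(m \right)} = \left(490 + m\right) 2 m = 2 m \left(490 + m\right)$)
$\frac{o{\left(94 - 21 \right)} + 435662}{487145 + \frac{N{\left(686 \right)}}{j{\left(-586 \right)}}} = \frac{2 \left(94 - 21\right) \left(490 + \left(94 - 21\right)\right) + 435662}{487145 + \frac{\left(-171\right) 686^{2}}{\frac{701}{6}}} = \frac{2 \cdot 73 \left(490 + 73\right) + 435662}{487145 + \left(-171\right) 470596 \cdot \frac{6}{701}} = \frac{2 \cdot 73 \cdot 563 + 435662}{487145 - \frac{482831496}{701}} = \frac{82198 + 435662}{487145 - \frac{482831496}{701}} = \frac{517860}{- \frac{141342851}{701}} = 517860 \left(- \frac{701}{141342851}\right) = - \frac{363019860}{141342851}$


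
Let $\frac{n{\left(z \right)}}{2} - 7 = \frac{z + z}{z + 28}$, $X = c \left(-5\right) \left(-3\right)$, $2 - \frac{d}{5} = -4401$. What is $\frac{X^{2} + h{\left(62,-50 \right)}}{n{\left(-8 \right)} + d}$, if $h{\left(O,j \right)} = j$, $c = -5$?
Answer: $\frac{27875}{110137} \approx 0.25309$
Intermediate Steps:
$d = 22015$ ($d = 10 - -22005 = 10 + 22005 = 22015$)
$X = -75$ ($X = \left(-5\right) \left(-5\right) \left(-3\right) = 25 \left(-3\right) = -75$)
$n{\left(z \right)} = 14 + \frac{4 z}{28 + z}$ ($n{\left(z \right)} = 14 + 2 \frac{z + z}{z + 28} = 14 + 2 \frac{2 z}{28 + z} = 14 + \frac{4 z}{28 + z}$)
$\frac{X^{2} + h{\left(62,-50 \right)}}{n{\left(-8 \right)} + d} = \frac{\left(-75\right)^{2} - 50}{\frac{2 \left(196 + 9 \left(-8\right)\right)}{28 - 8} + 22015} = \frac{5625 - 50}{\frac{2 \left(196 - 72\right)}{20} + 22015} = \frac{5575}{2 \cdot \frac{1}{20} \cdot 124 + 22015} = \frac{5575}{\frac{62}{5} + 22015} = \frac{5575}{\frac{110137}{5}} = 5575 \cdot \frac{5}{110137} = \frac{27875}{110137}$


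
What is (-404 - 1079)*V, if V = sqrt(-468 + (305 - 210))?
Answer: -1483*I*sqrt(373) ≈ -28642.0*I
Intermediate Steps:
V = I*sqrt(373) (V = sqrt(-468 + 95) = sqrt(-373) = I*sqrt(373) ≈ 19.313*I)
(-404 - 1079)*V = (-404 - 1079)*(I*sqrt(373)) = -1483*I*sqrt(373)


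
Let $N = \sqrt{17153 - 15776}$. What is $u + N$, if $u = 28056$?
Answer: $28056 + 9 \sqrt{17} \approx 28093.0$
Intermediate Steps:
$N = 9 \sqrt{17}$ ($N = \sqrt{1377} = 9 \sqrt{17} \approx 37.108$)
$u + N = 28056 + 9 \sqrt{17}$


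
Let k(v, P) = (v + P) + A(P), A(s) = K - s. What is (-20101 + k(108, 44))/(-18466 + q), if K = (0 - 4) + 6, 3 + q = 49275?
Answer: -19991/30806 ≈ -0.64893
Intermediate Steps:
q = 49272 (q = -3 + 49275 = 49272)
K = 2 (K = -4 + 6 = 2)
A(s) = 2 - s
k(v, P) = 2 + v (k(v, P) = (v + P) + (2 - P) = (P + v) + (2 - P) = 2 + v)
(-20101 + k(108, 44))/(-18466 + q) = (-20101 + (2 + 108))/(-18466 + 49272) = (-20101 + 110)/30806 = -19991*1/30806 = -19991/30806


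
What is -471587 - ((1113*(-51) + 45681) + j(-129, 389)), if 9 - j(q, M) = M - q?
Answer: -459996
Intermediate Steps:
j(q, M) = 9 + q - M (j(q, M) = 9 - (M - q) = 9 + (q - M) = 9 + q - M)
-471587 - ((1113*(-51) + 45681) + j(-129, 389)) = -471587 - ((1113*(-51) + 45681) + (9 - 129 - 1*389)) = -471587 - ((-56763 + 45681) + (9 - 129 - 389)) = -471587 - (-11082 - 509) = -471587 - 1*(-11591) = -471587 + 11591 = -459996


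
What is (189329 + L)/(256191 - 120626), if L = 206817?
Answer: 396146/135565 ≈ 2.9222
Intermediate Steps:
(189329 + L)/(256191 - 120626) = (189329 + 206817)/(256191 - 120626) = 396146/135565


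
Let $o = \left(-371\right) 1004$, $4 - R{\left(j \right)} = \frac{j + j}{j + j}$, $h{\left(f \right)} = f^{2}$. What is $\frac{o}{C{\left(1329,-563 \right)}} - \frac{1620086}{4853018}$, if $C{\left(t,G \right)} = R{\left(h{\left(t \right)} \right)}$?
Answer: $- \frac{903838208485}{7279527} \approx -1.2416 \cdot 10^{5}$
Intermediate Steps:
$R{\left(j \right)} = 3$ ($R{\left(j \right)} = 4 - \frac{j + j}{j + j} = 4 - \frac{2 j}{2 j} = 4 - 2 j \frac{1}{2 j} = 4 - 1 = 3$)
$C{\left(t,G \right)} = 3$
$o = -372484$
$\frac{o}{C{\left(1329,-563 \right)}} - \frac{1620086}{4853018} = - \frac{372484}{3} - \frac{1620086}{4853018} = \left(-372484\right) \frac{1}{3} - \frac{810043}{2426509} = - \frac{372484}{3} - \frac{810043}{2426509} = - \frac{903838208485}{7279527}$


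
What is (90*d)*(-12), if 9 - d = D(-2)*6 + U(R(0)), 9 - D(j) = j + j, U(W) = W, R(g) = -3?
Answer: 71280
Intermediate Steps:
D(j) = 9 - 2*j (D(j) = 9 - (j + j) = 9 - 2*j)
d = -66 (d = 9 - ((9 - 2*(-2))*6 - 3) = 9 - ((9 + 4)*6 - 3) = 9 - (13*6 - 3) = 9 - (78 - 3) = 9 - 1*75 = 9 - 75 = -66)
(90*d)*(-12) = (90*(-66))*(-12) = -5940*(-12) = 71280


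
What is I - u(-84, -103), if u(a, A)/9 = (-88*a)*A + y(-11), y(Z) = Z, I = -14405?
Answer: 6838078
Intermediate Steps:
u(a, A) = -99 - 792*A*a (u(a, A) = 9*((-88*a)*A - 11) = 9*(-88*A*a - 11) = 9*(-11 - 88*A*a) = -99 - 792*A*a)
I - u(-84, -103) = -14405 - (-99 - 792*(-103)*(-84)) = -14405 - (-99 - 6852384) = -14405 - 1*(-6852483) = -14405 + 6852483 = 6838078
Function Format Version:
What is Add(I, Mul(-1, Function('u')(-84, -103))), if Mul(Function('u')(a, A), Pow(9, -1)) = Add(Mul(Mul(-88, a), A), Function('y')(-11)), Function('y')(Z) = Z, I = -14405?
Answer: 6838078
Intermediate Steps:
Function('u')(a, A) = Add(-99, Mul(-792, A, a)) (Function('u')(a, A) = Mul(9, Add(Mul(Mul(-88, a), A), -11)) = Mul(9, Add(Mul(-88, A, a), -11)) = Mul(9, Add(-11, Mul(-88, A, a))) = Add(-99, Mul(-792, A, a)))
Add(I, Mul(-1, Function('u')(-84, -103))) = Add(-14405, Mul(-1, Add(-99, Mul(-792, -103, -84)))) = Add(-14405, Mul(-1, Add(-99, -6852384))) = Add(-14405, Mul(-1, -6852483)) = Add(-14405, 6852483) = 6838078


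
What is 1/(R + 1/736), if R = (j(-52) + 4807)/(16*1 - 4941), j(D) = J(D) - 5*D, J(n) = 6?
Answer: -3624800/3728803 ≈ -0.97211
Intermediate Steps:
j(D) = 6 - 5*D
R = -5073/4925 (R = ((6 - 5*(-52)) + 4807)/(16*1 - 4941) = ((6 + 260) + 4807)/(16 - 4941) = (266 + 4807)/(-4925) = 5073*(-1/4925) = -5073/4925 ≈ -1.0301)
1/(R + 1/736) = 1/(-5073/4925 + 1/736) = 1/(-3728803/3624800) = -3624800/3728803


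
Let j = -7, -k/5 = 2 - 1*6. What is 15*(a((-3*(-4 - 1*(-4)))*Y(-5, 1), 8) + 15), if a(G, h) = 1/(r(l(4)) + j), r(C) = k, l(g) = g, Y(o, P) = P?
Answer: 2940/13 ≈ 226.15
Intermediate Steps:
k = 20 (k = -5*(2 - 1*6) = -5*(2 - 6) = -5*(-4) = 20)
r(C) = 20
a(G, h) = 1/13 (a(G, h) = 1/(20 - 7) = 1/13)
15*(a((-3*(-4 - 1*(-4)))*Y(-5, 1), 8) + 15) = 15*(1/13 + 15) = 15*(196/13) = 2940/13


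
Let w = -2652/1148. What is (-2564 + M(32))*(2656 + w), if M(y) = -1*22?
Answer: -1969520874/287 ≈ -6.8624e+6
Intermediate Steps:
M(y) = -22
w = -663/287 (w = -2652*1/1148 = -663/287 ≈ -2.3101)
(-2564 + M(32))*(2656 + w) = (-2564 - 22)*(2656 - 663/287) = -2586*761609/287 = -1969520874/287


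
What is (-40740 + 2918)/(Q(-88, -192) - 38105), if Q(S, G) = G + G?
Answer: 37822/38489 ≈ 0.98267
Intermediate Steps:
Q(S, G) = 2*G
(-40740 + 2918)/(Q(-88, -192) - 38105) = (-40740 + 2918)/(2*(-192) - 38105) = -37822/(-384 - 38105) = -37822/(-38489) = -37822*(-1/38489) = 37822/38489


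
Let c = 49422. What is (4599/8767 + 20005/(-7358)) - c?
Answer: -3188235459685/64507586 ≈ -49424.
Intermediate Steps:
(4599/8767 + 20005/(-7358)) - c = (4599/8767 + 20005/(-7358)) - 1*49422 = (4599*(1/8767) + 20005*(-1/7358)) - 49422 = (4599/8767 - 20005/7358) - 49422 = -141544393/64507586 - 49422 = -3188235459685/64507586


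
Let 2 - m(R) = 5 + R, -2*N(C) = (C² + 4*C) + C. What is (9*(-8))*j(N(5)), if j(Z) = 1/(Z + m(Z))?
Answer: 24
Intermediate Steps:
N(C) = -5*C/2 - C²/2 (N(C) = -((C² + 4*C) + C)/2 = -(C² + 5*C)/2 = -5*C/2 - C²/2)
m(R) = -3 - R (m(R) = 2 - (5 + R) = 2 + (-5 - R) = -3 - R)
j(Z) = -⅓ (j(Z) = 1/(Z + (-3 - Z)) = 1/(-3) = -⅓)
(9*(-8))*j(N(5)) = (9*(-8))*(-⅓) = -72*(-⅓) = 24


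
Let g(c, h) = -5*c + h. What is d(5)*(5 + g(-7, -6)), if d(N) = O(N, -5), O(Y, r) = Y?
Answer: 170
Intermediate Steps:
g(c, h) = h - 5*c
d(N) = N
d(5)*(5 + g(-7, -6)) = 5*(5 + (-6 - 5*(-7))) = 5*(5 + (-6 + 35)) = 5*(5 + 29) = 5*34 = 170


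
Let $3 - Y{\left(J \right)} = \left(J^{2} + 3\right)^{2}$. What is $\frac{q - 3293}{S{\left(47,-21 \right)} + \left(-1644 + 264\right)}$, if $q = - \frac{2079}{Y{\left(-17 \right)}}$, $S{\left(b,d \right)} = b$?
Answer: $\frac{593578}{240281} \approx 2.4703$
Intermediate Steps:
$Y{\left(J \right)} = 3 - \left(3 + J^{2}\right)^{2}$ ($Y{\left(J \right)} = 3 - \left(J^{2} + 3\right)^{2} = 3 - \left(3 + J^{2}\right)^{2}$)
$q = \frac{189}{7751}$ ($q = - \frac{2079}{3 - \left(3 + \left(-17\right)^{2}\right)^{2}} = - \frac{2079}{3 - \left(3 + 289\right)^{2}} = - \frac{2079}{3 - 292^{2}} = - \frac{2079}{3 - 85264} = - \frac{2079}{-85261} = \left(-2079\right) \left(- \frac{1}{85261}\right) = \frac{189}{7751} \approx 0.024384$)
$\frac{q - 3293}{S{\left(47,-21 \right)} + \left(-1644 + 264\right)} = \frac{\frac{189}{7751} - 3293}{47 + \left(-1644 + 264\right)} = - \frac{25523854}{7751 \left(47 - 1380\right)} = - \frac{25523854}{7751 \left(-1333\right)} = \left(- \frac{25523854}{7751}\right) \left(- \frac{1}{1333}\right) = \frac{593578}{240281}$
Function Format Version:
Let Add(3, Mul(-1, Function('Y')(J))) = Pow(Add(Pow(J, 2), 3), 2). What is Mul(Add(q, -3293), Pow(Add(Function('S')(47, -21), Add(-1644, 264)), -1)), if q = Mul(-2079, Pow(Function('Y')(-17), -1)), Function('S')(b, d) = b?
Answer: Rational(593578, 240281) ≈ 2.4703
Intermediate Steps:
Function('Y')(J) = Add(3, Mul(-1, Pow(Add(3, Pow(J, 2)), 2))) (Function('Y')(J) = Add(3, Mul(-1, Pow(Add(Pow(J, 2), 3), 2))) = Add(3, Mul(-1, Pow(Add(3, Pow(J, 2)), 2))))
q = Rational(189, 7751) (q = Mul(-2079, Pow(Add(3, Mul(-1, Pow(Add(3, Pow(-17, 2)), 2))), -1)) = Mul(-2079, Pow(Add(3, Mul(-1, Pow(Add(3, 289), 2))), -1)) = Mul(-2079, Pow(Add(3, Mul(-1, Pow(292, 2))), -1)) = Mul(-2079, Pow(Add(3, Mul(-1, 85264)), -1)) = Mul(-2079, Pow(Add(3, -85264), -1)) = Mul(-2079, Pow(-85261, -1)) = Mul(-2079, Rational(-1, 85261)) = Rational(189, 7751) ≈ 0.024384)
Mul(Add(q, -3293), Pow(Add(Function('S')(47, -21), Add(-1644, 264)), -1)) = Mul(Add(Rational(189, 7751), -3293), Pow(Add(47, Add(-1644, 264)), -1)) = Mul(Rational(-25523854, 7751), Pow(Add(47, -1380), -1)) = Mul(Rational(-25523854, 7751), Pow(-1333, -1)) = Mul(Rational(-25523854, 7751), Rational(-1, 1333)) = Rational(593578, 240281)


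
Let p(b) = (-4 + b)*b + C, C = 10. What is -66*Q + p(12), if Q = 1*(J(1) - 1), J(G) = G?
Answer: 106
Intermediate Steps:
Q = 0 (Q = 1*(1 - 1) = 1*0 = 0)
p(b) = 10 + b*(-4 + b) (p(b) = (-4 + b)*b + 10 = b*(-4 + b) + 10 = 10 + b*(-4 + b))
-66*Q + p(12) = -66*0 + (10 + 12**2 - 4*12) = 0 + (10 + 144 - 48) = 0 + 106 = 106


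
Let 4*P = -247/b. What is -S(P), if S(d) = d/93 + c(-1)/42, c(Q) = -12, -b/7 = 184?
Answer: 136649/479136 ≈ 0.28520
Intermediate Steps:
b = -1288 (b = -7*184 = -1288)
P = 247/5152 (P = (-247/(-1288))/4 = (-247*(-1/1288))/4 = (1/4)*(247/1288) = 247/5152 ≈ 0.047943)
S(d) = -2/7 + d/93 (S(d) = d/93 - 12/42 = d*(1/93) - 12*1/42 = d/93 - 2/7 = -2/7 + d/93)
-S(P) = -(-2/7 + (1/93)*(247/5152)) = -(-2/7 + 247/479136) = -1*(-136649/479136) = 136649/479136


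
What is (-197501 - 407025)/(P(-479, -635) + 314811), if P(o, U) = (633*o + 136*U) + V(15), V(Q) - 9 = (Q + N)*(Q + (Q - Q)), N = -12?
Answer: 302263/37351 ≈ 8.0925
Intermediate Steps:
V(Q) = 9 + Q*(-12 + Q) (V(Q) = 9 + (Q - 12)*(Q + (Q - Q)) = 9 + (-12 + Q)*(Q + 0) = 9 + (-12 + Q)*Q = 9 + Q*(-12 + Q))
P(o, U) = 54 + 136*U + 633*o (P(o, U) = (633*o + 136*U) + (9 + 15² - 12*15) = (136*U + 633*o) + (9 + 225 - 180) = (136*U + 633*o) + 54 = 54 + 136*U + 633*o)
(-197501 - 407025)/(P(-479, -635) + 314811) = (-197501 - 407025)/((54 + 136*(-635) + 633*(-479)) + 314811) = -604526/((54 - 86360 - 303207) + 314811) = -604526/(-389513 + 314811) = -604526/(-74702) = -604526*(-1/74702) = 302263/37351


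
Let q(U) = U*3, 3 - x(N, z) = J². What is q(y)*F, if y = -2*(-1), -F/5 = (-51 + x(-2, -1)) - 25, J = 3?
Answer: 2460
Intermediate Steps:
x(N, z) = -6 (x(N, z) = 3 - 1*3² = 3 - 1*9 = 3 - 9 = -6)
F = 410 (F = -5*((-51 - 6) - 25) = -5*(-57 - 25) = -5*(-82) = 410)
y = 2
q(U) = 3*U
q(y)*F = (3*2)*410 = 6*410 = 2460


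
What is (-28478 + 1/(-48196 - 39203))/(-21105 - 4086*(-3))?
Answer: 2488948723/773218953 ≈ 3.2189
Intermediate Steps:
(-28478 + 1/(-48196 - 39203))/(-21105 - 4086*(-3)) = (-28478 + 1/(-87399))/(-21105 + 12258) = (-28478 - 1/87399)/(-8847) = -2488948723/87399*(-1/8847) = 2488948723/773218953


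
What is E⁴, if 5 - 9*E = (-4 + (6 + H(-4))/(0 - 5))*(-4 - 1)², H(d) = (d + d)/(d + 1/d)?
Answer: 36325030350625/547981281 ≈ 66289.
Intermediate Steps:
H(d) = 2*d/(d + 1/d) (H(d) = (2*d)/(d + 1/d) = 2*d/(d + 1/d))
E = 2455/153 (E = 5/9 - (-4 + (6 + 2*(-4)²/(1 + (-4)²))/(0 - 5))*(-4 - 1)²/9 = 5/9 - (-4 + (6 + 2*16/(1 + 16))/(-5))*(-5)²/9 = 5/9 - (-4 + (6 + 2*16/17)*(-⅕))*25/9 = 5/9 - (-4 + (6 + 2*16*(1/17))*(-⅕))*25/9 = 5/9 - (-4 + (6 + 32/17)*(-⅕))*25/9 = 5/9 - (-4 + (134/17)*(-⅕))*25/9 = 5/9 - (-4 - 134/85)*25/9 = 5/9 - (-158)*25/255 = 5/9 - ⅑*(-2370/17) = 5/9 + 790/51 = 2455/153 ≈ 16.046)
E⁴ = (2455/153)⁴ = 36325030350625/547981281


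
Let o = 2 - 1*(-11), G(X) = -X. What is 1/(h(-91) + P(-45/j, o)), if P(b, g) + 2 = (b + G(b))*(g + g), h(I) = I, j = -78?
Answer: -1/93 ≈ -0.010753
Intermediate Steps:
o = 13 (o = 2 + 11 = 13)
P(b, g) = -2 (P(b, g) = -2 + (b - b)*(g + g) = -2 + 0*(2*g) = -2 + 0 = -2)
1/(h(-91) + P(-45/j, o)) = 1/(-91 - 2) = 1/(-93) = -1/93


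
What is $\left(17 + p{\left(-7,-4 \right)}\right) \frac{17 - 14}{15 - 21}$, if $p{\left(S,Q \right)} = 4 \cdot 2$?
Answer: $- \frac{25}{2} \approx -12.5$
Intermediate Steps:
$p{\left(S,Q \right)} = 8$
$\left(17 + p{\left(-7,-4 \right)}\right) \frac{17 - 14}{15 - 21} = \left(17 + 8\right) \frac{17 - 14}{15 - 21} = 25 \frac{3}{-6} = 25 \cdot 3 \left(- \frac{1}{6}\right) = 25 \left(- \frac{1}{2}\right) = - \frac{25}{2}$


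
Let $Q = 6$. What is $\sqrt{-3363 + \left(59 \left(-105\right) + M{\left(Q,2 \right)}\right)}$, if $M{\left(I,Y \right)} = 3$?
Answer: $7 i \sqrt{195} \approx 97.75 i$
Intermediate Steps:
$\sqrt{-3363 + \left(59 \left(-105\right) + M{\left(Q,2 \right)}\right)} = \sqrt{-3363 + \left(59 \left(-105\right) + 3\right)} = \sqrt{-3363 + \left(-6195 + 3\right)} = \sqrt{-3363 - 6192} = \sqrt{-9555} = 7 i \sqrt{195}$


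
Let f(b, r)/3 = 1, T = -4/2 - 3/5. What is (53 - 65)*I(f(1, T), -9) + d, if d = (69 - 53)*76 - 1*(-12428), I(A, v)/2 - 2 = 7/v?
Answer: 40844/3 ≈ 13615.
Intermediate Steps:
T = -13/5 (T = -4*½ - 3*⅕ = -2 - ⅗ = -13/5 ≈ -2.6000)
f(b, r) = 3 (f(b, r) = 3*1 = 3)
I(A, v) = 4 + 14/v (I(A, v) = 4 + 2*(7/v) = 4 + 14/v)
d = 13644 (d = 16*76 + 12428 = 1216 + 12428 = 13644)
(53 - 65)*I(f(1, T), -9) + d = (53 - 65)*(4 + 14/(-9)) + 13644 = -12*(4 + 14*(-⅑)) + 13644 = -12*(4 - 14/9) + 13644 = -12*22/9 + 13644 = -88/3 + 13644 = 40844/3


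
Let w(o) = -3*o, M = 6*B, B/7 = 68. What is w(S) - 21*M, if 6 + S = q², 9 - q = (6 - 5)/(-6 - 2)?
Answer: -3853299/64 ≈ -60208.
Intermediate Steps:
B = 476 (B = 7*68 = 476)
q = 73/8 (q = 9 - (6 - 5)/(-6 - 2) = 9 - 1/(-8) = 9 - (-1)/8 = 9 - 1*(-⅛) = 9 + ⅛ = 73/8 ≈ 9.1250)
M = 2856 (M = 6*476 = 2856)
S = 4945/64 (S = -6 + (73/8)² = -6 + 5329/64 = 4945/64 ≈ 77.266)
w(S) - 21*M = -3*4945/64 - 21*2856 = -14835/64 - 1*59976 = -14835/64 - 59976 = -3853299/64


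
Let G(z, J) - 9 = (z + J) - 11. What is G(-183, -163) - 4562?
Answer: -4910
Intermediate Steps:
G(z, J) = -2 + J + z (G(z, J) = 9 + ((z + J) - 11) = 9 + ((J + z) - 11) = 9 + (-11 + J + z) = -2 + J + z)
G(-183, -163) - 4562 = (-2 - 163 - 183) - 4562 = -348 - 4562 = -4910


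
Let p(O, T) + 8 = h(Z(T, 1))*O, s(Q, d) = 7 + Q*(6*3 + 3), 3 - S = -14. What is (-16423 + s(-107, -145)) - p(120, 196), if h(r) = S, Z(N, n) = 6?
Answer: -20695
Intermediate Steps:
S = 17 (S = 3 - 1*(-14) = 3 + 14 = 17)
h(r) = 17
s(Q, d) = 7 + 21*Q (s(Q, d) = 7 + Q*(18 + 3) = 7 + Q*21 = 7 + 21*Q)
p(O, T) = -8 + 17*O
(-16423 + s(-107, -145)) - p(120, 196) = (-16423 + (7 + 21*(-107))) - (-8 + 17*120) = (-16423 + (7 - 2247)) - (-8 + 2040) = (-16423 - 2240) - 1*2032 = -18663 - 2032 = -20695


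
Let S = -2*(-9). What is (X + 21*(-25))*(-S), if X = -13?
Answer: 9684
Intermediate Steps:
S = 18
(X + 21*(-25))*(-S) = (-13 + 21*(-25))*(-1*18) = (-13 - 525)*(-18) = -538*(-18) = 9684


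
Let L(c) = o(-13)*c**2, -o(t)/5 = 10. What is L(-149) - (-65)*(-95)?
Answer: -1116225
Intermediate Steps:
o(t) = -50 (o(t) = -5*10 = -50)
L(c) = -50*c**2
L(-149) - (-65)*(-95) = -50*(-149)**2 - (-65)*(-95) = -50*22201 - 1*6175 = -1110050 - 6175 = -1116225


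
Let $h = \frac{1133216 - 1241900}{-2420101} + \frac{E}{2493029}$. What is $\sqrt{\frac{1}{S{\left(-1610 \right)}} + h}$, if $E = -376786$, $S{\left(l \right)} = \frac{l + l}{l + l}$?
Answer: $\frac{\sqrt{32534856429027054167233091}}{6033381975929} \approx 0.9454$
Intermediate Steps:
$S{\left(l \right)} = 1$ ($S{\left(l \right)} = \frac{2 l}{2 l} = 2 l \frac{1}{2 l} = 1$)
$h = - \frac{640907811550}{6033381975929}$ ($h = \frac{1133216 - 1241900}{-2420101} - \frac{376786}{2493029} = \left(1133216 - 1241900\right) \left(- \frac{1}{2420101}\right) - \frac{376786}{2493029} = \left(-108684\right) \left(- \frac{1}{2420101}\right) - \frac{376786}{2493029} = \frac{108684}{2420101} - \frac{376786}{2493029} = - \frac{640907811550}{6033381975929} \approx -0.10623$)
$\sqrt{\frac{1}{S{\left(-1610 \right)}} + h} = \sqrt{1^{-1} - \frac{640907811550}{6033381975929}} = \sqrt{1 - \frac{640907811550}{6033381975929}} = \sqrt{\frac{5392474164379}{6033381975929}} = \frac{\sqrt{32534856429027054167233091}}{6033381975929}$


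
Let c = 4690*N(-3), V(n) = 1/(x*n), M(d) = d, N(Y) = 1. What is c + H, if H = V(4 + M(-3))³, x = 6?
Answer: 1013041/216 ≈ 4690.0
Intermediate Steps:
V(n) = 1/(6*n)
c = 4690 (c = 4690*1 = 4690)
H = 1/216 (H = (1/(6*(4 - 3)))³ = ((⅙)/1)³ = ((⅙)*1)³ = (⅙)³ = 1/216 ≈ 0.0046296)
c + H = 4690 + 1/216 = 1013041/216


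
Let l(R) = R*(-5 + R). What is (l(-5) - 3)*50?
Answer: 2350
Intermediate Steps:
(l(-5) - 3)*50 = (-5*(-5 - 5) - 3)*50 = (-5*(-10) - 3)*50 = (50 - 3)*50 = 47*50 = 2350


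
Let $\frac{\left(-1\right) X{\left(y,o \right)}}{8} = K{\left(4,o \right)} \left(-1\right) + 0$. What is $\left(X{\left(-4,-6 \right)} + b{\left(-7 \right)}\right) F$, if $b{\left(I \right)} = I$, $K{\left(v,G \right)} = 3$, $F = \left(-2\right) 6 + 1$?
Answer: $-187$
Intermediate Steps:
$F = -11$ ($F = -12 + 1 = -11$)
$X{\left(y,o \right)} = 24$ ($X{\left(y,o \right)} = - 8 \left(3 \left(-1\right) + 0\right) = - 8 \left(-3 + 0\right) = \left(-8\right) \left(-3\right) = 24$)
$\left(X{\left(-4,-6 \right)} + b{\left(-7 \right)}\right) F = \left(24 - 7\right) \left(-11\right) = 17 \left(-11\right) = -187$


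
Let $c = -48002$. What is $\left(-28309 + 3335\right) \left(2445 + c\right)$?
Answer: $1137740518$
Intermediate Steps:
$\left(-28309 + 3335\right) \left(2445 + c\right) = \left(-28309 + 3335\right) \left(2445 - 48002\right) = \left(-24974\right) \left(-45557\right) = 1137740518$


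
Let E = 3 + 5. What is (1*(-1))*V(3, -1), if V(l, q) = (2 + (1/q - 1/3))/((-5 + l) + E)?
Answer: -⅑ ≈ -0.11111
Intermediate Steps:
E = 8
V(l, q) = (5/3 + 1/q)/(3 + l) (V(l, q) = (2 + (1/q - 1/3))/((-5 + l) + 8) = (2 + (1/q - 1*⅓))/(3 + l) = (2 + (1/q - ⅓))/(3 + l) = (2 + (-⅓ + 1/q))/(3 + l) = (5/3 + 1/q)/(3 + l))
(1*(-1))*V(3, -1) = (1*(-1))*((⅓)*(3 + 5*(-1))/(-1*(3 + 3))) = -(-1)*(3 - 5)/(3*6) = -(-1)*(-2)/(3*6) = -1*⅑ = -⅑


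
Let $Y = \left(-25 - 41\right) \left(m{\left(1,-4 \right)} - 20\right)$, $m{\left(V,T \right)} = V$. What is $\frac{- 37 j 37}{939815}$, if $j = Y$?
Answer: $- \frac{1716726}{939815} \approx -1.8267$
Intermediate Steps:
$Y = 1254$ ($Y = \left(-25 - 41\right) \left(1 - 20\right) = - 66 \left(1 + \left(-24 + 4\right)\right) = - 66 \left(1 - 20\right) = \left(-66\right) \left(-19\right) = 1254$)
$j = 1254$
$\frac{- 37 j 37}{939815} = \frac{\left(-37\right) 1254 \cdot 37}{939815} = \left(-46398\right) 37 \cdot \frac{1}{939815} = \left(-1716726\right) \frac{1}{939815} = - \frac{1716726}{939815}$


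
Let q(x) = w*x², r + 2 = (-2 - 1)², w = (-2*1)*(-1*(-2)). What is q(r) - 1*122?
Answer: -318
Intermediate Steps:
w = -4 (w = -2*2 = -4)
r = 7 (r = -2 + (-2 - 1)² = -2 + (-3)² = -2 + 9 = 7)
q(x) = -4*x²
q(r) - 1*122 = -4*7² - 1*122 = -4*49 - 122 = -196 - 122 = -318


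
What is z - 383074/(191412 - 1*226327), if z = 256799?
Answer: 8966520159/34915 ≈ 2.5681e+5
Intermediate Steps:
z - 383074/(191412 - 1*226327) = 256799 - 383074/(191412 - 1*226327) = 256799 - 383074/(191412 - 226327) = 256799 - 383074/(-34915) = 256799 - 383074*(-1/34915) = 256799 + 383074/34915 = 8966520159/34915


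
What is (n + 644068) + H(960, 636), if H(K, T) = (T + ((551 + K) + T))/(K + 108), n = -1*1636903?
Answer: -1060344997/1068 ≈ -9.9283e+5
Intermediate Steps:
n = -1636903
H(K, T) = (551 + K + 2*T)/(108 + K) (H(K, T) = (T + (551 + K + T))/(108 + K) = (551 + K + 2*T)/(108 + K))
(n + 644068) + H(960, 636) = (-1636903 + 644068) + (551 + 960 + 2*636)/(108 + 960) = -992835 + (551 + 960 + 1272)/1068 = -992835 + (1/1068)*2783 = -992835 + 2783/1068 = -1060344997/1068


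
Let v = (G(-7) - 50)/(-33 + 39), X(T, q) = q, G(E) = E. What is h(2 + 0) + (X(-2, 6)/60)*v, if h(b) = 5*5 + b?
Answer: 521/20 ≈ 26.050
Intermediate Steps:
h(b) = 25 + b
v = -19/2 (v = (-7 - 50)/(-33 + 39) = -57/6 = -57*⅙ = -19/2 ≈ -9.5000)
h(2 + 0) + (X(-2, 6)/60)*v = (25 + (2 + 0)) + (6/60)*(-19/2) = (25 + 2) + (6*(1/60))*(-19/2) = 27 + (⅒)*(-19/2) = 27 - 19/20 = 521/20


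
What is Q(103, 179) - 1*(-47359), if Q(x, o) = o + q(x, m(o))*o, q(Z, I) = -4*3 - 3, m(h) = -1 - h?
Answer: 44853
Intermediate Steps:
q(Z, I) = -15 (q(Z, I) = -12 - 3 = -15)
Q(x, o) = -14*o (Q(x, o) = o - 15*o = -14*o)
Q(103, 179) - 1*(-47359) = -14*179 - 1*(-47359) = -2506 + 47359 = 44853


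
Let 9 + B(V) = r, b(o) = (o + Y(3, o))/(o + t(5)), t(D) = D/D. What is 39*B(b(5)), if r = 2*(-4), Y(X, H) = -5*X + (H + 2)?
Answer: -663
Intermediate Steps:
Y(X, H) = 2 + H - 5*X (Y(X, H) = -5*X + (2 + H) = 2 + H - 5*X)
t(D) = 1
r = -8
b(o) = (-13 + 2*o)/(1 + o) (b(o) = (o + (2 + o - 5*3))/(o + 1) = (o + (2 + o - 15))/(1 + o) = (o + (-13 + o))/(1 + o) = (-13 + 2*o)/(1 + o))
B(V) = -17 (B(V) = -9 - 8 = -17)
39*B(b(5)) = 39*(-17) = -663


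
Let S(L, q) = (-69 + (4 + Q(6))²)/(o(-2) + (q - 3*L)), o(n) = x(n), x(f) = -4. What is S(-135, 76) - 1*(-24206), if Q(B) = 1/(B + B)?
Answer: 1662654193/68688 ≈ 24206.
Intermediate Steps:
Q(B) = 1/(2*B)
o(n) = -4
S(L, q) = -7535/(144*(-4 + q - 3*L)) (S(L, q) = (-69 + (4 + (½)/6)²)/(-4 + (q - 3*L)) = (-69 + (4 + (½)*(⅙))²)/(-4 + q - 3*L) = (-69 + (4 + 1/12)²)/(-4 + q - 3*L) = (-69 + (49/12)²)/(-4 + q - 3*L) = (-69 + 2401/144)/(-4 + q - 3*L) = -7535/(144*(-4 + q - 3*L)))
S(-135, 76) - 1*(-24206) = 7535/(144*(4 - 1*76 + 3*(-135))) - 1*(-24206) = 7535/(144*(4 - 76 - 405)) + 24206 = (7535/144)/(-477) + 24206 = (7535/144)*(-1/477) + 24206 = -7535/68688 + 24206 = 1662654193/68688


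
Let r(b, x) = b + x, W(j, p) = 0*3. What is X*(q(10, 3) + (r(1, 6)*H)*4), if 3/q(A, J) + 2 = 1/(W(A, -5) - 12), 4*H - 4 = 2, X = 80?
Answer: 16224/5 ≈ 3244.8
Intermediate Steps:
H = 3/2 (H = 1 + (1/4)*2 = 1 + 1/2 = 3/2 ≈ 1.5000)
W(j, p) = 0
q(A, J) = -36/25 (q(A, J) = 3/(-2 + 1/(0 - 12)) = 3/(-2 + 1/(-12)) = 3/(-2 - 1/12) = 3/(-25/12) = 3*(-12/25) = -36/25)
X*(q(10, 3) + (r(1, 6)*H)*4) = 80*(-36/25 + ((1 + 6)*(3/2))*4) = 80*(-36/25 + (7*(3/2))*4) = 80*(-36/25 + (21/2)*4) = 80*(-36/25 + 42) = 80*(1014/25) = 16224/5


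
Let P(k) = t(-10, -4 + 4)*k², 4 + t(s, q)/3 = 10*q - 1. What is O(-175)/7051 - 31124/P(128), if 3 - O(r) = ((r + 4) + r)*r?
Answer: -3665143849/433213440 ≈ -8.4604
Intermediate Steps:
t(s, q) = -15 + 30*q (t(s, q) = -12 + 3*(10*q - 1) = -12 + 3*(-1 + 10*q) = -12 + (-3 + 30*q) = -15 + 30*q)
O(r) = 3 - r*(4 + 2*r) (O(r) = 3 - ((r + 4) + r)*r = 3 - ((4 + r) + r)*r = 3 - (4 + 2*r)*r = 3 - r*(4 + 2*r))
P(k) = -15*k² (P(k) = (-15 + 30*(-4 + 4))*k² = (-15 + 30*0)*k² = (-15 + 0)*k² = -15*k²)
O(-175)/7051 - 31124/P(128) = (3 - 4*(-175) - 2*(-175)²)/7051 - 31124/((-15*128²)) = (3 + 700 - 2*30625)*(1/7051) - 31124/((-15*16384)) = (3 + 700 - 61250)*(1/7051) - 31124/(-245760) = -60547*1/7051 - 31124*(-1/245760) = -60547/7051 + 7781/61440 = -3665143849/433213440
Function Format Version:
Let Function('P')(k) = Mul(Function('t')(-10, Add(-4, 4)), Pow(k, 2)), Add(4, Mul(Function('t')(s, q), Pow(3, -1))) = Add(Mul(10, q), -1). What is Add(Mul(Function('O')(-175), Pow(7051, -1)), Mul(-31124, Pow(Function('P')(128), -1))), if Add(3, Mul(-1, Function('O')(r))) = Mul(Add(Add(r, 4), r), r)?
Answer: Rational(-3665143849, 433213440) ≈ -8.4604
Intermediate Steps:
Function('t')(s, q) = Add(-15, Mul(30, q)) (Function('t')(s, q) = Add(-12, Mul(3, Add(Mul(10, q), -1))) = Add(-12, Mul(3, Add(-1, Mul(10, q)))) = Add(-12, Add(-3, Mul(30, q))) = Add(-15, Mul(30, q)))
Function('O')(r) = Add(3, Mul(-1, r, Add(4, Mul(2, r)))) (Function('O')(r) = Add(3, Mul(-1, Mul(Add(Add(r, 4), r), r))) = Add(3, Mul(-1, Mul(Add(Add(4, r), r), r))) = Add(3, Mul(-1, Mul(Add(4, Mul(2, r)), r))) = Add(3, Mul(-1, Mul(r, Add(4, Mul(2, r))))) = Add(3, Mul(-1, r, Add(4, Mul(2, r)))))
Function('P')(k) = Mul(-15, Pow(k, 2)) (Function('P')(k) = Mul(Add(-15, Mul(30, Add(-4, 4))), Pow(k, 2)) = Mul(Add(-15, Mul(30, 0)), Pow(k, 2)) = Mul(Add(-15, 0), Pow(k, 2)) = Mul(-15, Pow(k, 2)))
Add(Mul(Function('O')(-175), Pow(7051, -1)), Mul(-31124, Pow(Function('P')(128), -1))) = Add(Mul(Add(3, Mul(-4, -175), Mul(-2, Pow(-175, 2))), Pow(7051, -1)), Mul(-31124, Pow(Mul(-15, Pow(128, 2)), -1))) = Add(Mul(Add(3, 700, Mul(-2, 30625)), Rational(1, 7051)), Mul(-31124, Pow(Mul(-15, 16384), -1))) = Add(Mul(Add(3, 700, -61250), Rational(1, 7051)), Mul(-31124, Pow(-245760, -1))) = Add(Mul(-60547, Rational(1, 7051)), Mul(-31124, Rational(-1, 245760))) = Add(Rational(-60547, 7051), Rational(7781, 61440)) = Rational(-3665143849, 433213440)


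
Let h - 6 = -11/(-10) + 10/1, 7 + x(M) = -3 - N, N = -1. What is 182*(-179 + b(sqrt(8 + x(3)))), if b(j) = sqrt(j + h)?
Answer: -32578 + 91*sqrt(1710 + 100*I)/5 ≈ -31825.0 + 21.997*I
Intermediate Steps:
x(M) = -9 (x(M) = -7 + (-3 - 1*(-1)) = -7 + (-3 + 1) = -7 - 2 = -9)
h = 171/10 (h = 6 + (-11/(-10) + 10/1) = 6 + (-11*(-1/10) + 10*1) = 6 + (11/10 + 10) = 6 + 111/10 = 171/10 ≈ 17.100)
b(j) = sqrt(171/10 + j) (b(j) = sqrt(j + 171/10) = sqrt(171/10 + j))
182*(-179 + b(sqrt(8 + x(3)))) = 182*(-179 + sqrt(1710 + 100*sqrt(8 - 9))/10) = 182*(-179 + sqrt(1710 + 100*sqrt(-1))/10) = 182*(-179 + sqrt(1710 + 100*I)/10) = -32578 + 91*sqrt(1710 + 100*I)/5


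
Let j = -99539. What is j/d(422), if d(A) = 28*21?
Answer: -99539/588 ≈ -169.28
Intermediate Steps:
d(A) = 588
j/d(422) = -99539/588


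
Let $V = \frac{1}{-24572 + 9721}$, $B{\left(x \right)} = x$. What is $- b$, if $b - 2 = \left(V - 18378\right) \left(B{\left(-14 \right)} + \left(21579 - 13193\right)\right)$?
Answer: $\frac{2284983986886}{14851} \approx 1.5386 \cdot 10^{8}$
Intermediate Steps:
$V = - \frac{1}{14851}$ ($V = \frac{1}{-14851} = - \frac{1}{14851} \approx -6.7336 \cdot 10^{-5}$)
$b = - \frac{2284983986886}{14851}$ ($b = 2 + \left(- \frac{1}{14851} - 18378\right) \left(-14 + \left(21579 - 13193\right)\right) = 2 - \frac{272931679 \left(-14 + \left(21579 - 13193\right)\right)}{14851} = 2 - \frac{272931679 \left(-14 + 8386\right)}{14851} = 2 - \frac{2284984016588}{14851} = - \frac{2284983986886}{14851} \approx -1.5386 \cdot 10^{8}$)
$- b = \left(-1\right) \left(- \frac{2284983986886}{14851}\right) = \frac{2284983986886}{14851}$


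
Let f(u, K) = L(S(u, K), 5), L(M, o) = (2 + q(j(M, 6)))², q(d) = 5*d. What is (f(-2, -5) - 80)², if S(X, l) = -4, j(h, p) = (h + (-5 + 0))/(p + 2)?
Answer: 18309841/4096 ≈ 4470.2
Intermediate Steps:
j(h, p) = (-5 + h)/(2 + p) (j(h, p) = (h - 5)/(2 + p) = (-5 + h)/(2 + p))
L(M, o) = (-9/8 + 5*M/8)² (L(M, o) = (2 + 5*((-5 + M)/(2 + 6)))² = (2 + 5*((-5 + M)/8))² = (2 + 5*(-5/8 + M/8))² = (2 + (-25/8 + 5*M/8))² = (-9/8 + 5*M/8)²)
f(u, K) = 841/64 (f(u, K) = (-9 + 5*(-4))²/64 = (-9 - 20)²/64 = (1/64)*(-29)² = (1/64)*841 = 841/64)
(f(-2, -5) - 80)² = (841/64 - 80)² = (-4279/64)² = 18309841/4096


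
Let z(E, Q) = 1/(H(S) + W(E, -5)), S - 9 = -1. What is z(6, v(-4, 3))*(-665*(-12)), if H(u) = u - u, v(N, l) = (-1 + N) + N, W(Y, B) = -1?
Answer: -7980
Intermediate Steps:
S = 8 (S = 9 - 1 = 8)
v(N, l) = -1 + 2*N
H(u) = 0
z(E, Q) = -1 (z(E, Q) = 1/(0 - 1) = 1/(-1) = -1)
z(6, v(-4, 3))*(-665*(-12)) = -(-665)*(-12) = -1*7980 = -7980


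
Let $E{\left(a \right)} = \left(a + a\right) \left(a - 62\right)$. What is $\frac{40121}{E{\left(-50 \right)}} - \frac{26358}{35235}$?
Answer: $\frac{74563589}{26308800} \approx 2.8342$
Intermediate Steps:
$E{\left(a \right)} = 2 a \left(-62 + a\right)$
$\frac{40121}{E{\left(-50 \right)}} - \frac{26358}{35235} = \frac{40121}{2 \left(-50\right) \left(-62 - 50\right)} - \frac{26358}{35235} = \frac{40121}{2 \left(-50\right) \left(-112\right)} - \frac{8786}{11745} = \frac{40121}{11200} - \frac{8786}{11745} = \frac{74563589}{26308800}$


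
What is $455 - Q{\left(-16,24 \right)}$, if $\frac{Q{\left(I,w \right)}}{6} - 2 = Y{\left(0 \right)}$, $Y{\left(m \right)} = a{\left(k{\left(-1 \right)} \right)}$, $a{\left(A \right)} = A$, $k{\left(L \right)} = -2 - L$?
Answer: $449$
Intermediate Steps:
$Y{\left(m \right)} = -1$ ($Y{\left(m \right)} = -2 - -1 = -2 + 1 = -1$)
$Q{\left(I,w \right)} = 6$ ($Q{\left(I,w \right)} = 12 + 6 \left(-1\right) = 12 - 6 = 6$)
$455 - Q{\left(-16,24 \right)} = 455 - 6 = 449$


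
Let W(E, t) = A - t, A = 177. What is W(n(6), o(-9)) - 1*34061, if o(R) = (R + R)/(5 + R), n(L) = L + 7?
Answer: -67777/2 ≈ -33889.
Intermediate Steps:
n(L) = 7 + L
o(R) = 2*R/(5 + R) (o(R) = (2*R)/(5 + R) = 2*R/(5 + R))
W(E, t) = 177 - t
W(n(6), o(-9)) - 1*34061 = (177 - 2*(-9)/(5 - 9)) - 1*34061 = (177 - 2*(-9)/(-4)) - 34061 = (177 - 2*(-9)*(-1)/4) - 34061 = (177 - 1*9/2) - 34061 = (177 - 9/2) - 34061 = 345/2 - 34061 = -67777/2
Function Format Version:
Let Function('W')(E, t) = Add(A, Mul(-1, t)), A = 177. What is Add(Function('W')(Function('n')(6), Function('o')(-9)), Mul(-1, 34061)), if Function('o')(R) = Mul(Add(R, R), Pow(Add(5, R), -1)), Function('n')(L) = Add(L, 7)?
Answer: Rational(-67777, 2) ≈ -33889.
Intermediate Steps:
Function('n')(L) = Add(7, L)
Function('o')(R) = Mul(2, R, Pow(Add(5, R), -1)) (Function('o')(R) = Mul(Mul(2, R), Pow(Add(5, R), -1)) = Mul(2, R, Pow(Add(5, R), -1)))
Function('W')(E, t) = Add(177, Mul(-1, t))
Add(Function('W')(Function('n')(6), Function('o')(-9)), Mul(-1, 34061)) = Add(Add(177, Mul(-1, Mul(2, -9, Pow(Add(5, -9), -1)))), Mul(-1, 34061)) = Add(Add(177, Mul(-1, Mul(2, -9, Pow(-4, -1)))), -34061) = Add(Add(177, Mul(-1, Mul(2, -9, Rational(-1, 4)))), -34061) = Add(Add(177, Mul(-1, Rational(9, 2))), -34061) = Add(Add(177, Rational(-9, 2)), -34061) = Add(Rational(345, 2), -34061) = Rational(-67777, 2)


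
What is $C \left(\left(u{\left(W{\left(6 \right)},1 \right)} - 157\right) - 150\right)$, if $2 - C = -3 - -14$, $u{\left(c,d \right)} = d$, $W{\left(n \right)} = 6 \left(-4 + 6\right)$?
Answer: $2754$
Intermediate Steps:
$W{\left(n \right)} = 12$ ($W{\left(n \right)} = 6 \cdot 2 = 12$)
$C = -9$ ($C = 2 - \left(-3 - -14\right) = 2 - \left(-3 + 14\right) = 2 - 11 = -9$)
$C \left(\left(u{\left(W{\left(6 \right)},1 \right)} - 157\right) - 150\right) = - 9 \left(\left(1 - 157\right) - 150\right) = - 9 \left(-156 - 150\right) = \left(-9\right) \left(-306\right) = 2754$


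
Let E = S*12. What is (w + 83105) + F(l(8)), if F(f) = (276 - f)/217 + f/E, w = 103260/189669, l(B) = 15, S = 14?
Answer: 9121401474749/109755128 ≈ 83107.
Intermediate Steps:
w = 34420/63223 (w = 103260*(1/189669) = 34420/63223 ≈ 0.54442)
E = 168 (E = 14*12 = 168)
F(f) = 276/217 + f/744 (F(f) = (276 - f)/217 + f/168 = (276 - f)*(1/217) + f*(1/168) = (276/217 - f/217) + f/168 = 276/217 + f/744)
(w + 83105) + F(l(8)) = (34420/63223 + 83105) + (276/217 + (1/744)*15) = 5254181835/63223 + (276/217 + 5/248) = 5254181835/63223 + 2243/1736 = 9121401474749/109755128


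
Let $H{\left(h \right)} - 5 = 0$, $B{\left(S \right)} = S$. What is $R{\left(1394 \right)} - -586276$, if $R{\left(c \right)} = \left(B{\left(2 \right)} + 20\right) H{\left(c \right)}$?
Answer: $586386$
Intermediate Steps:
$H{\left(h \right)} = 5$ ($H{\left(h \right)} = 5 + 0 = 5$)
$R{\left(c \right)} = 110$ ($R{\left(c \right)} = \left(2 + 20\right) 5 = 22 \cdot 5 = 110$)
$R{\left(1394 \right)} - -586276 = 110 - -586276 = 110 + 586276 = 586386$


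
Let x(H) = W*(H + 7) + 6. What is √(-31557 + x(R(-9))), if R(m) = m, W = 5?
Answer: I*√31561 ≈ 177.65*I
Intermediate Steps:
x(H) = 41 + 5*H (x(H) = 5*(H + 7) + 6 = 5*(7 + H) + 6 = (35 + 5*H) + 6 = 41 + 5*H)
√(-31557 + x(R(-9))) = √(-31557 + (41 + 5*(-9))) = √(-31557 + (41 - 45)) = √(-31557 - 4) = √(-31561) = I*√31561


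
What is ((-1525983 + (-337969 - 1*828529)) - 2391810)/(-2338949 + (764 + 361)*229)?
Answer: 5084291/2081324 ≈ 2.4428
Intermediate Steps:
((-1525983 + (-337969 - 1*828529)) - 2391810)/(-2338949 + (764 + 361)*229) = ((-1525983 + (-337969 - 828529)) - 2391810)/(-2338949 + 1125*229) = ((-1525983 - 1166498) - 2391810)/(-2338949 + 257625) = (-2692481 - 2391810)/(-2081324) = -5084291*(-1/2081324) = 5084291/2081324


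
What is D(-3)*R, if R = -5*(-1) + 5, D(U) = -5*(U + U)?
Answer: 300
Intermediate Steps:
D(U) = -10*U
R = 10 (R = 5 + 5 = 10)
D(-3)*R = -10*(-3)*10 = 30*10 = 300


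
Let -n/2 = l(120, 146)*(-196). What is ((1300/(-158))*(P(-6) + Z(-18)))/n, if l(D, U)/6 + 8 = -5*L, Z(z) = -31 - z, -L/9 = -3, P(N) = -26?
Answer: -325/340648 ≈ -0.00095406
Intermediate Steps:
L = 27 (L = -9*(-3) = 27)
l(D, U) = -858 (l(D, U) = -48 + 6*(-5*27) = -48 + 6*(-135) = -48 - 810 = -858)
n = -336336 (n = -(-1716)*(-196) = -2*168168 = -336336)
((1300/(-158))*(P(-6) + Z(-18)))/n = ((1300/(-158))*(-26 + (-31 - 1*(-18))))/(-336336) = ((1300*(-1/158))*(-26 + (-31 + 18)))*(-1/336336) = -650*(-26 - 13)/79*(-1/336336) = -650/79*(-39)*(-1/336336) = (25350/79)*(-1/336336) = -325/340648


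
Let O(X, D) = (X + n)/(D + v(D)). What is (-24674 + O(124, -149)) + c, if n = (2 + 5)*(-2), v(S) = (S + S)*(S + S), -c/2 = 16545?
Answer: -1024213462/17731 ≈ -57764.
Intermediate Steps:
c = -33090 (c = -2*16545 = -33090)
v(S) = 4*S² (v(S) = (2*S)*(2*S) = 4*S²)
n = -14 (n = 7*(-2) = -14)
O(X, D) = (-14 + X)/(D + 4*D²) (O(X, D) = (X - 14)/(D + 4*D²) = (-14 + X)/(D + 4*D²))
(-24674 + O(124, -149)) + c = (-24674 + (-14 + 124)/((-149)*(1 + 4*(-149)))) - 33090 = (-24674 - 1/149*110/(1 - 596)) - 33090 = (-24674 - 1/149*110/(-595)) - 33090 = (-24674 - 1/149*(-1/595)*110) - 33090 = (-24674 + 22/17731) - 33090 = -437494672/17731 - 33090 = -1024213462/17731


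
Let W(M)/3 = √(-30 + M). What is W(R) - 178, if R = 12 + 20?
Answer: -178 + 3*√2 ≈ -173.76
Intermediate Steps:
R = 32
W(M) = 3*√(-30 + M)
W(R) - 178 = 3*√(-30 + 32) - 178 = 3*√2 - 178 = -178 + 3*√2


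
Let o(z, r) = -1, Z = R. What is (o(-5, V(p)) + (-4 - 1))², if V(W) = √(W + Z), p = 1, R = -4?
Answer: 36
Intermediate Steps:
Z = -4
V(W) = √(-4 + W) (V(W) = √(W - 4) = √(-4 + W))
(o(-5, V(p)) + (-4 - 1))² = (-1 + (-4 - 1))² = (-1 - 5)² = (-6)² = 36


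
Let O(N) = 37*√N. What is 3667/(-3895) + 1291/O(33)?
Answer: -193/205 + 1291*√33/1221 ≈ 5.1324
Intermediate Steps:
3667/(-3895) + 1291/O(33) = 3667/(-3895) + 1291/((37*√33)) = 3667*(-1/3895) + 1291*(√33/1221) = -193/205 + 1291*√33/1221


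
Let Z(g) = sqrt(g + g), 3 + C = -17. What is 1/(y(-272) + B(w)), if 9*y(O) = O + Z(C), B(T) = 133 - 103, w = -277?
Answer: -9/22 - 9*I*sqrt(10)/22 ≈ -0.40909 - 1.2937*I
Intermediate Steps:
C = -20 (C = -3 - 17 = -20)
B(T) = 30
Z(g) = sqrt(2)*sqrt(g) (Z(g) = sqrt(2*g) = sqrt(2)*sqrt(g))
y(O) = O/9 + 2*I*sqrt(10)/9 (y(O) = (O + sqrt(2)*sqrt(-20))/9 = (O + sqrt(2)*(2*I*sqrt(5)))/9 = (O + 2*I*sqrt(10))/9 = O/9 + 2*I*sqrt(10)/9)
1/(y(-272) + B(w)) = 1/(((1/9)*(-272) + 2*I*sqrt(10)/9) + 30) = 1/((-272/9 + 2*I*sqrt(10)/9) + 30) = 1/(-2/9 + 2*I*sqrt(10)/9)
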